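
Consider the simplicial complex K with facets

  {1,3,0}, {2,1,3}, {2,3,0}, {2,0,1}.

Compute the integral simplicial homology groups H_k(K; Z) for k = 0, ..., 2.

Fix the vertex order 0 < 1 < 2 < 3 and write every simplex with vertices in increasing order. Then dim K = 2 and the simplices of K are:

  0-simplices (4): [0], [1], [2], [3]
  1-simplices (6): [0,1], [0,2], [0,3], [1,2], [1,3], [2,3]
  2-simplices (4): [0,1,2], [0,1,3], [0,2,3], [1,2,3]

so the chain groups are C_0 ≅ Z^4, C_1 ≅ Z^6, C_2 ≅ Z^4.

∂_1: C_1 → C_0 is given by ∂[p,q] = [q] − [p]. For instance
  ∂[2,3] = [3] − [2].
This gives a 4×6 integer matrix of rank 3; reducing to Smith normal form yields diagonal entries (1,1,1).

The boundary map ∂_2: C_2 → C_1 acts by ∂[p,q,r] = [q,r] − [p,r] + [p,q]. For instance
  ∂[0,1,3] = [1,3] − [0,3] + [0,1],
  ∂[1,2,3] = [2,3] − [1,3] + [1,2].
As a 6×4 matrix over Z this has rank 3, with invariant factors (1,1,1).

Now H_k = ker ∂_k / im ∂_{k+1}, so:

  H_0: rank C_0 − rank ∂_1 = 4 − 3 = 1, and the invariant factors of ∂_1 are all 1, so H_0 = Z.
  H_1: rank ker ∂_1 − rank ∂_2 = (6 − 3) − 3 = 0, and the invariant factors of ∂_2 are all 1, so H_1 = 0.
  H_2: rank ker ∂_2 − rank ∂_3 = (4 − 3) − 0 = 1, and there is no ∂_3, so H_2 = Z.

As a check, the Euler characteristic is 4 − 6 + 4 = 2, which agrees with 1 − 0 + 1 = 2.

H_0 ≅ Z,  H_1 = 0,  H_2 ≅ Z.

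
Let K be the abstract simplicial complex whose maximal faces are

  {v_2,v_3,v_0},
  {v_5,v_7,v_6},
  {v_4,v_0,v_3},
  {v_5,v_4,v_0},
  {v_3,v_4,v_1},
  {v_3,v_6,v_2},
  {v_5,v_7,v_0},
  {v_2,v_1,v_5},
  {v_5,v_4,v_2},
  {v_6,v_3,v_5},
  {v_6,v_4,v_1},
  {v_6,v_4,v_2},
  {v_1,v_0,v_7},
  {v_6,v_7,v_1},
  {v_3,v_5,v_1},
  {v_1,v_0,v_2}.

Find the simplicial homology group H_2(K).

We work with the vertex ordering v_0 < v_1 < v_2 < v_3 < v_4 < v_5 < v_6 < v_7. The simplices of K, each written with vertices in increasing order, are:

  0-simplices (8): [v_0], [v_1], [v_2], [v_3], [v_4], [v_5], [v_6], [v_7]
  1-simplices (24): (24 of them)
  2-simplices (16): (16 of them)

giving chain groups C_0 ≅ Z^8, C_1 ≅ Z^24, C_2 ≅ Z^16.

The boundary map ∂_1: C_1 → C_0 maps an edge to its endpoints' difference, ∂[p,q] = q − p.
The resulting 8×24 matrix has rank 7, and its Smith normal form has invariant factors (1,1,1,1,1,1,1).

∂_2: C_2 → C_1 sends each 2-simplex [p,q,r] to [q,r] − [p,r] + [p,q]. For instance
  ∂[v_1,v_4,v_6] = [v_4,v_6] − [v_1,v_6] + [v_1,v_4],
  ∂[v_0,v_3,v_4] = [v_3,v_4] − [v_0,v_4] + [v_0,v_3].
As a 24×16 matrix over Z this has rank 15, with invariant factors (1,1,1,1,1,1,1,1,1,1,1,1,1,1,1).

Computing H_k = (kernel of ∂_k) / (image of ∂_{k+1}):

  H_2: rank ker ∂_2 − rank ∂_3 = (16 − 15) − 0 = 1, and there is no ∂_3, so H_2 ≅ Z.

H_2 ≅ Z.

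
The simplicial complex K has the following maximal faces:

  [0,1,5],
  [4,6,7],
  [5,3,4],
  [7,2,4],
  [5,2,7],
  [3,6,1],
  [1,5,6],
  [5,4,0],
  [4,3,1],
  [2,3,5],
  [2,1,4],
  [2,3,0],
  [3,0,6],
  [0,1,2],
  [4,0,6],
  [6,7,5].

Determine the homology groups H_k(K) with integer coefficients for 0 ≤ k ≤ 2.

H_0 = Z,  H_1 = Z^2,  H_2 = Z.

We work with the vertex ordering 0 < 1 < 2 < 3 < 4 < 5 < 6 < 7. The simplices of K, each written with vertices in increasing order, are:

  0-simplices (8): [0], [1], [2], [3], [4], [5], [6], [7]
  1-simplices (24): (24 of them)
  2-simplices (16): [0,1,2], [0,1,5], [0,2,3], [0,3,6], [0,4,5], [0,4,6], [1,2,4], [1,3,4], [1,3,6], [1,5,6], [2,3,5], [2,4,7], [2,5,7], [3,4,5], [4,6,7], [5,6,7]

so the chain groups are C_0 ≅ Z^8, C_1 ≅ Z^24, C_2 ≅ Z^16.

∂_1: C_1 → C_0 sends each edge [p,q] (with p < q) to q − p. For instance
  ∂[3,6] = [6] − [3].
The 8×24 boundary matrix has rank 7 and Smith normal form diag(1,1,1,1,1,1,1).

∂_2: C_2 → C_1 acts by ∂[p,q,r] = [q,r] − [p,r] + [p,q]. For instance
  ∂[1,5,6] = [5,6] − [1,6] + [1,5],
  ∂[1,3,6] = [3,6] − [1,6] + [1,3].
As a 24×16 matrix over Z this has rank 15, with invariant factors (1,1,1,1,1,1,1,1,1,1,1,1,1,1,1).

Reading off H_k = ker ∂_k / im ∂_{k+1}:

  H_0: rank C_0 − rank ∂_1 = 8 − 7 = 1, and the invariant factors of ∂_1 are all 1, so H_0 ≅ Z.
  H_1: rank ker ∂_1 − rank ∂_2 = (24 − 7) − 15 = 2, and the invariant factors of ∂_2 are all 1, so H_1 ≅ Z^2.
  H_2: rank ker ∂_2 − rank ∂_3 = (16 − 15) − 0 = 1, and there is no ∂_3, so H_2 ≅ Z.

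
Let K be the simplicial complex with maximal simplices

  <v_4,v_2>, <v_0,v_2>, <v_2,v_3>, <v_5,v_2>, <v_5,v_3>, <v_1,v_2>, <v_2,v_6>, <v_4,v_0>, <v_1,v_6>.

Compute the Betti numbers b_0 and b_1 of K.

Fix the vertex order v_0 < v_1 < v_2 < v_3 < v_4 < v_5 < v_6 and write every simplex with vertices in increasing order. Then dim K = 1 and the simplices of K are:

  0-simplices (7): [v_0], [v_1], [v_2], [v_3], [v_4], [v_5], [v_6]
  1-simplices (9): [v_0,v_2], [v_0,v_4], [v_1,v_2], [v_1,v_6], [v_2,v_3], [v_2,v_4], [v_2,v_5], [v_2,v_6], [v_3,v_5]

giving chain groups C_0 ≅ Z^7, C_1 ≅ Z^9.

The boundary map ∂_1: C_1 → C_0 sends each edge [p,q] (with p < q) to q − p.
This gives a 7×9 integer matrix of rank 6; reducing to Smith normal form yields diagonal entries (1,1,1,1,1,1).

From H_k ≅ ker(∂_k) / im(∂_{k+1}) we obtain:

  H_0: rank C_0 − rank ∂_1 = 7 − 6 = 1, and the invariant factors of ∂_1 are all 1, so H_0 ≅ Z.
  H_1: rank ker ∂_1 − rank ∂_2 = (9 − 6) − 0 = 3, and there is no ∂_2, so H_1 ≅ Z^3.

Hence the Betti numbers are b_0 = 1, b_1 = 3.

b_0 = 1, b_1 = 3.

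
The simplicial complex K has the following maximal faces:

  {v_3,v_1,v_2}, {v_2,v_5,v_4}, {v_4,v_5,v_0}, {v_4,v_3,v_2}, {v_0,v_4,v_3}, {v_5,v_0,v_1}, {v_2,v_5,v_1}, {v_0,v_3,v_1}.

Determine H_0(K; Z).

K has 6 vertices, 12 edges, 8 triangles.
rank ∂_0 = 0, rank ∂_1 = 5 ⇒ b_0 = 6 − 0 − 5 = 1; all invariant factors of ∂_1 are 1 so no torsion. So H_0 ≅ Z.

H_0 ≅ Z.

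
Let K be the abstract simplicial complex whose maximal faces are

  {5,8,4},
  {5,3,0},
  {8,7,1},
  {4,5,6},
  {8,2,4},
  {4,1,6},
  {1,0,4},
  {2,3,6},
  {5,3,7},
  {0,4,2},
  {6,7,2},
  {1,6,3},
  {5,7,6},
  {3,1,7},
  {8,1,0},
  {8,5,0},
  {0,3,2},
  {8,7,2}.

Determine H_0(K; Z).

H_0 ≅ Z.

We work with the vertex ordering 0 < 1 < 2 < 3 < 4 < 5 < 6 < 7 < 8. The simplices of K, each written with vertices in increasing order, are:

  0-simplices (9): [0], [1], [2], [3], [4], [5], [6], [7], [8]
  1-simplices (27): (27 of them)
  2-simplices (18): [0,1,4], [0,1,8], [0,2,3], [0,2,4], [0,3,5], [0,5,8], [1,3,6], [1,3,7], [1,4,6], [1,7,8], [2,3,6], [2,4,8], [2,6,7], [2,7,8], [3,5,7], [4,5,6], [4,5,8], [5,6,7]

giving chain groups C_0 ≅ Z^9, C_1 ≅ Z^27, C_2 ≅ Z^18.

∂_1: C_1 → C_0 sends each edge [p,q] (with p < q) to q − p. For instance
  ∂[2,8] = [8] − [2].
The 9×27 boundary matrix has rank 8 and Smith normal form diag(1,1,1,1,1,1,1,1).

The boundary map ∂_2: C_2 → C_1 maps a triangle to the signed sum of its edges. For instance
  ∂[0,5,8] = [5,8] − [0,8] + [0,5],
  ∂[2,3,6] = [3,6] − [2,6] + [2,3].
The resulting 27×18 matrix has rank 18, and its Smith normal form has invariant factors (1,1,1,1,1,1,1,1,1,1,1,1,1,1,1,1,1,2).

Reading off H_k = ker ∂_k / im ∂_{k+1}:

  H_0: rank C_0 − rank ∂_1 = 9 − 8 = 1, and the invariant factors of ∂_1 are all 1, so H_0 ≅ Z.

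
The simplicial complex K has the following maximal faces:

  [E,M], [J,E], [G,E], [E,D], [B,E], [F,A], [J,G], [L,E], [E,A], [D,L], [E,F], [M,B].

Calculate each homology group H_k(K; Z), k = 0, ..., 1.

H_0 = Z,  H_1 = Z^4.

Fix the vertex order A < B < D < E < F < G < J < L < M and write every simplex with vertices in increasing order. Then dim K = 1 and the simplices of K are:

  0-simplices (9): A, B, D, E, F, G, J, L, M
  1-simplices (12): AE, AF, BE, BM, DE, DL, EF, EG, EJ, EL, EM, GJ

giving chain groups C_0 ≅ Z^9, C_1 ≅ Z^12.

∂_1: C_1 → C_0 maps an edge to its endpoints' difference, ∂[p,q] = q − p.
The 9×12 boundary matrix has rank 8 and Smith normal form diag(1,1,1,1,1,1,1,1).

Now H_k = ker ∂_k / im ∂_{k+1}, so:

  H_0: rank C_0 − rank ∂_1 = 9 − 8 = 1, and the invariant factors of ∂_1 are all 1, so H_0 = Z.
  H_1: rank ker ∂_1 − rank ∂_2 = (12 − 8) − 0 = 4, and there is no ∂_2, so H_1 = Z^4.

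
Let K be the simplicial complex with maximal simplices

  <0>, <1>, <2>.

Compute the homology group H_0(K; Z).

H_0 ≅ Z^3.

Take the total order 0 < 1 < 2 on the vertex set. Then K (dimension 0) consists of the simplices:

  0-simplices (3): [0], [1], [2]

Hence C_0 ≅ Z^3.

Now H_k = ker ∂_k / im ∂_{k+1}, so:

  H_0: rank C_0 − rank ∂_1 = 3 − 0 = 3, and there is no ∂_1, so H_0 = Z^3.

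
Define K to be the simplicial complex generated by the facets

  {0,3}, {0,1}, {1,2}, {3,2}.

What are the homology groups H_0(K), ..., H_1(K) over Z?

H_0 = Z,  H_1 = Z.

Order the vertices as 0 < 1 < 2 < 3. Listing each simplex with vertices in this order, K has dimension 1 with simplices:

  0-simplices (4): [0], [1], [2], [3]
  1-simplices (4): [0,1], [0,3], [1,2], [2,3]

giving chain groups C_0 ≅ Z^4, C_1 ≅ Z^4.

∂_1: C_1 → C_0 is given by ∂[p,q] = [q] − [p].
As a 4×4 matrix over Z this has rank 3, with invariant factors (1,1,1).

Reading off H_k = ker ∂_k / im ∂_{k+1}:

  H_0: rank C_0 − rank ∂_1 = 4 − 3 = 1, and the invariant factors of ∂_1 are all 1, so H_0 = Z.
  H_1: rank ker ∂_1 − rank ∂_2 = (4 − 3) − 0 = 1, and there is no ∂_2, so H_1 = Z.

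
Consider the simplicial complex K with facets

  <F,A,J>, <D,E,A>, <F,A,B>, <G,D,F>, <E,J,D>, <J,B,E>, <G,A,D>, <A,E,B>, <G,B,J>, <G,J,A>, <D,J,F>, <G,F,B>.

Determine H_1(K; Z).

Order the vertices as A < B < D < E < F < G < J. Listing each simplex with vertices in this order, K has dimension 2 with simplices:

  0-simplices (7): A, B, D, E, F, G, J
  1-simplices (18): AB, AD, AE, AF, AG, AJ, BE, BF, BG, BJ, DE, DF, DG, DJ, EJ, FG, FJ, GJ
  2-simplices (12): ABE, ABF, ADE, ADG, AFJ, AGJ, BEJ, BFG, BGJ, DEJ, DFG, DFJ

Hence C_0 ≅ Z^7, C_1 ≅ Z^18, C_2 ≅ Z^12.

Boundary ∂_1: C_1 → C_0 sends each edge [p,q] (with p < q) to q − p.
This gives a 7×18 integer matrix of rank 6; reducing to Smith normal form yields diagonal entries (1,1,1,1,1,1).

The boundary map ∂_2: C_2 → C_1 acts by ∂[p,q,r] = [q,r] − [p,r] + [p,q]. For instance
  ∂AGJ = GJ − AJ + AG,
  ∂ABF = BF − AF + AB.
The 18×12 boundary matrix has rank 12 and Smith normal form diag(1,1,1,1,1,1,1,1,1,1,1,2).

Reading off H_k = ker ∂_k / im ∂_{k+1}:

  H_1: rank ker ∂_1 − rank ∂_2 = (18 − 6) − 12 = 0, and ∂_2 has invariant factor 2 > 1, so H_1 ≅ Z/2Z.

H_1 = Z/2Z.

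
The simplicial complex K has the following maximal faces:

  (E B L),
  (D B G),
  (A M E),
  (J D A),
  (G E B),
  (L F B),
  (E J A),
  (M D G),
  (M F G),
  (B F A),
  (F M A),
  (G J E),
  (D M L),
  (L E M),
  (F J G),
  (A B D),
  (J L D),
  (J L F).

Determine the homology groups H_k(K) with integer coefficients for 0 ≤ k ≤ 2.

K has 9 vertices, 27 edges, 18 triangles.
rank ∂_0 = 0, rank ∂_1 = 8 ⇒ b_0 = 9 − 0 − 8 = 1; all invariant factors of ∂_1 are 1 so no torsion. So H_0 ≅ Z.
rank ∂_1 = 8, rank ∂_2 = 17 ⇒ b_1 = 27 − 8 − 17 = 2; all invariant factors of ∂_2 are 1 so no torsion. So H_1 ≅ Z^2.
rank ∂_2 = 17, rank ∂_3 = 0 ⇒ b_2 = 18 − 17 − 0 = 1. So H_2 ≅ Z.

H_0 = Z,  H_1 = Z^2,  H_2 = Z.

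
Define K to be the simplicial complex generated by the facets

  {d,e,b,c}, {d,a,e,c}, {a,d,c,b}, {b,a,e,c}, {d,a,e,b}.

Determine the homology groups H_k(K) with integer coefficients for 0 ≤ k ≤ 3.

We work with the vertex ordering a < b < c < d < e. The simplices of K, each written with vertices in increasing order, are:

  0-simplices (5): a, b, c, d, e
  1-simplices (10): ab, ac, ad, ae, bc, bd, be, cd, ce, de
  2-simplices (10): abc, abd, abe, acd, ace, ade, bcd, bce, bde, cde
  3-simplices (5): abcd, abce, abde, acde, bcde

giving chain groups C_0 ≅ Z^5, C_1 ≅ Z^10, C_2 ≅ Z^10, C_3 ≅ Z^5.

Boundary ∂_1: C_1 → C_0 is given by ∂[p,q] = [q] − [p]. For instance
  ∂be = e − b.
The 5×10 boundary matrix has rank 4 and Smith normal form diag(1,1,1,1).

Boundary ∂_2: C_2 → C_1 sends each 2-simplex [p,q,r] to [q,r] − [p,r] + [p,q]. For instance
  ∂bde = de − be + bd,
  ∂cde = de − ce + cd.
This gives a 10×10 integer matrix of rank 6; reducing to Smith normal form yields diagonal entries (1,1,1,1,1,1).

The boundary map ∂_3: C_3 → C_2 sends each 3-simplex σ to the alternating sum Σ_i (−1)^i (σ with its i-th vertex removed). For instance
  ∂bcde = cde − bde + bce − bcd,
  ∂acde = cde − ade + ace − acd.
As a 10×5 matrix over Z this has rank 4, with invariant factors (1,1,1,1).

Computing H_k = (kernel of ∂_k) / (image of ∂_{k+1}):

  H_0: rank C_0 − rank ∂_1 = 5 − 4 = 1, and the invariant factors of ∂_1 are all 1, so H_0 ≅ Z.
  H_1: rank ker ∂_1 − rank ∂_2 = (10 − 4) − 6 = 0, and the invariant factors of ∂_2 are all 1, so H_1 ≅ 0.
  H_2: rank ker ∂_2 − rank ∂_3 = (10 − 6) − 4 = 0, and the invariant factors of ∂_3 are all 1, so H_2 ≅ 0.
  H_3: rank ker ∂_3 − rank ∂_4 = (5 − 4) − 0 = 1, and there is no ∂_4, so H_3 ≅ Z.

H_0 = Z,  H_1 = 0,  H_2 = 0,  H_3 = Z.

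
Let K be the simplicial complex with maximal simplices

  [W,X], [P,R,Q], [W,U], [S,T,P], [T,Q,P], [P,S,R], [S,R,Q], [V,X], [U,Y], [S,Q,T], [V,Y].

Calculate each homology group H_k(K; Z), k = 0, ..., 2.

K has 10 vertices, 14 edges, 6 triangles.
rank ∂_0 = 0, rank ∂_1 = 8 ⇒ b_0 = 10 − 0 − 8 = 2; all invariant factors of ∂_1 are 1 so no torsion. So H_0 = Z^2.
rank ∂_1 = 8, rank ∂_2 = 5 ⇒ b_1 = 14 − 8 − 5 = 1; all invariant factors of ∂_2 are 1 so no torsion. So H_1 = Z.
rank ∂_2 = 5, rank ∂_3 = 0 ⇒ b_2 = 6 − 5 − 0 = 1. So H_2 = Z.

H_0 ≅ Z^2,  H_1 ≅ Z,  H_2 ≅ Z.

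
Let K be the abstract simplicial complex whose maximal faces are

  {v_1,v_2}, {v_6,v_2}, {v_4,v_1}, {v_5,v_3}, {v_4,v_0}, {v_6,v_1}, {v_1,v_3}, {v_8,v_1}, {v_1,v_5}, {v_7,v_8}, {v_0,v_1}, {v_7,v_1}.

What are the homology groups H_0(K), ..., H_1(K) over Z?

Fix the vertex order v_0 < v_1 < v_2 < v_3 < v_4 < v_5 < v_6 < v_7 < v_8 and write every simplex with vertices in increasing order. Then dim K = 1 and the simplices of K are:

  0-simplices (9): [v_0], [v_1], [v_2], [v_3], [v_4], [v_5], [v_6], [v_7], [v_8]
  1-simplices (12): [v_0,v_1], [v_0,v_4], [v_1,v_2], [v_1,v_3], [v_1,v_4], [v_1,v_5], [v_1,v_6], [v_1,v_7], [v_1,v_8], [v_2,v_6], [v_3,v_5], [v_7,v_8]

so the chain groups are C_0 ≅ Z^9, C_1 ≅ Z^12.

Boundary ∂_1: C_1 → C_0 sends each edge [p,q] (with p < q) to q − p. For instance
  ∂[v_0,v_4] = [v_4] − [v_0].
As a 9×12 matrix over Z this has rank 8, with invariant factors (1,1,1,1,1,1,1,1).

Reading off H_k = ker ∂_k / im ∂_{k+1}:

  H_0: rank C_0 − rank ∂_1 = 9 − 8 = 1, and the invariant factors of ∂_1 are all 1, so H_0 = Z.
  H_1: rank ker ∂_1 − rank ∂_2 = (12 − 8) − 0 = 4, and there is no ∂_2, so H_1 = Z^4.

H_0 ≅ Z,  H_1 ≅ Z^4.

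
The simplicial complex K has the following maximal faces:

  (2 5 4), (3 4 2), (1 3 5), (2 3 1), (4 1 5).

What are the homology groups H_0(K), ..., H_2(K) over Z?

H_0 ≅ Z,  H_1 ≅ Z,  H_2 = 0.

Take the total order 1 < 2 < 3 < 4 < 5 on the vertex set. Then K (dimension 2) consists of the simplices:

  0-simplices (5): [1], [2], [3], [4], [5]
  1-simplices (10): [1,2], [1,3], [1,4], [1,5], [2,3], [2,4], [2,5], [3,4], [3,5], [4,5]
  2-simplices (5): [1,2,3], [1,3,5], [1,4,5], [2,3,4], [2,4,5]

Hence C_0 ≅ Z^5, C_1 ≅ Z^10, C_2 ≅ Z^5.

Boundary ∂_1: C_1 → C_0 maps an edge to its endpoints' difference, ∂[p,q] = q − p. For instance
  ∂[1,2] = [2] − [1].
The 5×10 boundary matrix has rank 4 and Smith normal form diag(1,1,1,1).

The boundary map ∂_2: C_2 → C_1 maps a triangle to the signed sum of its edges. For instance
  ∂[1,2,3] = [2,3] − [1,3] + [1,2],
  ∂[1,3,5] = [3,5] − [1,5] + [1,3].
The 10×5 boundary matrix has rank 5 and Smith normal form diag(1,1,1,1,1).

Now H_k = ker ∂_k / im ∂_{k+1}, so:

  H_0: rank C_0 − rank ∂_1 = 5 − 4 = 1, and the invariant factors of ∂_1 are all 1, so H_0 = Z.
  H_1: rank ker ∂_1 − rank ∂_2 = (10 − 4) − 5 = 1, and the invariant factors of ∂_2 are all 1, so H_1 = Z.
  H_2: rank ker ∂_2 − rank ∂_3 = (5 − 5) − 0 = 0, and there is no ∂_3, so H_2 = 0.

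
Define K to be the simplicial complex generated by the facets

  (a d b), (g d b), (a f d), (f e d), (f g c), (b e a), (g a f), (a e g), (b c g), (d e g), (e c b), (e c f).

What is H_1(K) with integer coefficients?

K has 7 vertices, 18 edges, 12 triangles.
rank ∂_1 = 6, rank ∂_2 = 12 ⇒ b_1 = 18 − 6 − 12 = 0; ∂_2 has invariant factor(s) [2] giving torsion. So H_1 = Z/2Z.

H_1 = Z/2Z.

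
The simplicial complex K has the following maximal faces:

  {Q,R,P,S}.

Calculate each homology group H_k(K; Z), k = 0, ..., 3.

H_0 ≅ Z,  H_1 = 0,  H_2 = 0,  H_3 = 0.

We work with the vertex ordering P < Q < R < S. The simplices of K, each written with vertices in increasing order, are:

  0-simplices (4): P, Q, R, S
  1-simplices (6): PQ, PR, PS, QR, QS, RS
  2-simplices (4): PQR, PQS, PRS, QRS
  3-simplices (1): PQRS

so the chain groups are C_0 ≅ Z^4, C_1 ≅ Z^6, C_2 ≅ Z^4, C_3 ≅ Z^1.

Boundary ∂_1: C_1 → C_0 maps an edge to its endpoints' difference, ∂[p,q] = q − p.
The resulting 4×6 matrix has rank 3, and its Smith normal form has invariant factors (1,1,1).

∂_2: C_2 → C_1 sends each 2-simplex [p,q,r] to [q,r] − [p,r] + [p,q]. For instance
  ∂PQS = QS − PS + PQ,
  ∂QRS = RS − QS + QR.
The 6×4 boundary matrix has rank 3 and Smith normal form diag(1,1,1).

The boundary map ∂_3: C_3 → C_2 sends each 3-simplex σ to the alternating sum Σ_i (−1)^i (σ with its i-th vertex removed). For instance
  ∂PQRS = QRS − PRS + PQS − PQR.
This gives a 4×1 integer matrix of rank 1; reducing to Smith normal form yields diagonal entries (1).

Now H_k = ker ∂_k / im ∂_{k+1}, so:

  H_0: rank C_0 − rank ∂_1 = 4 − 3 = 1, and the invariant factors of ∂_1 are all 1, so H_0 ≅ Z.
  H_1: rank ker ∂_1 − rank ∂_2 = (6 − 3) − 3 = 0, and the invariant factors of ∂_2 are all 1, so H_1 ≅ 0.
  H_2: rank ker ∂_2 − rank ∂_3 = (4 − 3) − 1 = 0, and the invariant factors of ∂_3 are all 1, so H_2 ≅ 0.
  H_3: rank ker ∂_3 − rank ∂_4 = (1 − 1) − 0 = 0, and there is no ∂_4, so H_3 ≅ 0.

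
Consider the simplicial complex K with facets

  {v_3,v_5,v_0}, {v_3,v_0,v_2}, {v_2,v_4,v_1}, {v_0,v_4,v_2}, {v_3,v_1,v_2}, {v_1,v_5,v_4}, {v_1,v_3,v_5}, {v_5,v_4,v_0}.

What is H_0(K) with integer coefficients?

Fix the vertex order v_0 < v_1 < v_2 < v_3 < v_4 < v_5 and write every simplex with vertices in increasing order. Then dim K = 2 and the simplices of K are:

  0-simplices (6): [v_0], [v_1], [v_2], [v_3], [v_4], [v_5]
  1-simplices (12): [v_0,v_2], [v_0,v_3], [v_0,v_4], [v_0,v_5], [v_1,v_2], [v_1,v_3], [v_1,v_4], [v_1,v_5], [v_2,v_3], [v_2,v_4], [v_3,v_5], [v_4,v_5]
  2-simplices (8): [v_0,v_2,v_3], [v_0,v_2,v_4], [v_0,v_3,v_5], [v_0,v_4,v_5], [v_1,v_2,v_3], [v_1,v_2,v_4], [v_1,v_3,v_5], [v_1,v_4,v_5]

giving chain groups C_0 ≅ Z^6, C_1 ≅ Z^12, C_2 ≅ Z^8.

The boundary map ∂_1: C_1 → C_0 is given by ∂[p,q] = [q] − [p]. For instance
  ∂[v_0,v_4] = [v_4] − [v_0].
The 6×12 boundary matrix has rank 5 and Smith normal form diag(1,1,1,1,1).

Boundary ∂_2: C_2 → C_1 maps a triangle to the signed sum of its edges. For instance
  ∂[v_1,v_3,v_5] = [v_3,v_5] − [v_1,v_5] + [v_1,v_3],
  ∂[v_1,v_2,v_4] = [v_2,v_4] − [v_1,v_4] + [v_1,v_2].
This gives a 12×8 integer matrix of rank 7; reducing to Smith normal form yields diagonal entries (1,1,1,1,1,1,1).

Now H_k = ker ∂_k / im ∂_{k+1}, so:

  H_0: rank C_0 − rank ∂_1 = 6 − 5 = 1, and the invariant factors of ∂_1 are all 1, so H_0 ≅ Z.

(K is a triangulation of the 2-sphere S^2.)

H_0 = Z.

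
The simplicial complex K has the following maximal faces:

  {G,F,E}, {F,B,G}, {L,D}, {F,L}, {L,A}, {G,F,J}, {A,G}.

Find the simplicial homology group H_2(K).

H_2 ≅ 0.

K has 8 vertices, 11 edges, 3 triangles.
rank ∂_2 = 3, rank ∂_3 = 0 ⇒ b_2 = 3 − 3 − 0 = 0. So H_2 ≅ 0.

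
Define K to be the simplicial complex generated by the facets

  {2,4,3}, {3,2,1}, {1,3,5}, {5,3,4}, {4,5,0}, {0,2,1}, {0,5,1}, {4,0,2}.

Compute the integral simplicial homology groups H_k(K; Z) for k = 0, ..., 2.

H_0 = Z,  H_1 = 0,  H_2 = Z.

Order the vertices as 0 < 1 < 2 < 3 < 4 < 5. Listing each simplex with vertices in this order, K has dimension 2 with simplices:

  0-simplices (6): [0], [1], [2], [3], [4], [5]
  1-simplices (12): [0,1], [0,2], [0,4], [0,5], [1,2], [1,3], [1,5], [2,3], [2,4], [3,4], [3,5], [4,5]
  2-simplices (8): [0,1,2], [0,1,5], [0,2,4], [0,4,5], [1,2,3], [1,3,5], [2,3,4], [3,4,5]

giving chain groups C_0 ≅ Z^6, C_1 ≅ Z^12, C_2 ≅ Z^8.

Boundary ∂_1: C_1 → C_0 maps an edge to its endpoints' difference, ∂[p,q] = q − p. For instance
  ∂[1,5] = [5] − [1].
The resulting 6×12 matrix has rank 5, and its Smith normal form has invariant factors (1,1,1,1,1).

Boundary ∂_2: C_2 → C_1 maps a triangle to the signed sum of its edges. For instance
  ∂[1,2,3] = [2,3] − [1,3] + [1,2],
  ∂[3,4,5] = [4,5] − [3,5] + [3,4].
As a 12×8 matrix over Z this has rank 7, with invariant factors (1,1,1,1,1,1,1).

Computing H_k = (kernel of ∂_k) / (image of ∂_{k+1}):

  H_0: rank C_0 − rank ∂_1 = 6 − 5 = 1, and the invariant factors of ∂_1 are all 1, so H_0 ≅ Z.
  H_1: rank ker ∂_1 − rank ∂_2 = (12 − 5) − 7 = 0, and the invariant factors of ∂_2 are all 1, so H_1 ≅ 0.
  H_2: rank ker ∂_2 − rank ∂_3 = (8 − 7) − 0 = 1, and there is no ∂_3, so H_2 ≅ Z.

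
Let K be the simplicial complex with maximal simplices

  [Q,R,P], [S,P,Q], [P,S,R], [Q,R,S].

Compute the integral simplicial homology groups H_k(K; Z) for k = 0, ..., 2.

K has 4 vertices, 6 edges, 4 triangles.
rank ∂_0 = 0, rank ∂_1 = 3 ⇒ b_0 = 4 − 0 − 3 = 1; all invariant factors of ∂_1 are 1 so no torsion. So H_0 = Z.
rank ∂_1 = 3, rank ∂_2 = 3 ⇒ b_1 = 6 − 3 − 3 = 0; all invariant factors of ∂_2 are 1 so no torsion. So H_1 = 0.
rank ∂_2 = 3, rank ∂_3 = 0 ⇒ b_2 = 4 − 3 − 0 = 1. So H_2 = Z.

H_0 = Z,  H_1 = 0,  H_2 = Z.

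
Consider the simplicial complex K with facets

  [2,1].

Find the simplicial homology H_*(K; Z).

Fix the vertex order 1 < 2 and write every simplex with vertices in increasing order. Then dim K = 1 and the simplices of K are:

  0-simplices (2): [1], [2]
  1-simplices (1): [1,2]

so the chain groups are C_0 ≅ Z^2, C_1 ≅ Z^1.

The boundary map ∂_1: C_1 → C_0 is given by ∂[p,q] = [q] − [p]. For instance
  ∂[1,2] = [2] − [1].
As a 2×1 matrix over Z this has rank 1, with invariant factors (1).

Now H_k = ker ∂_k / im ∂_{k+1}, so:

  H_0: rank C_0 − rank ∂_1 = 2 − 1 = 1, and the invariant factors of ∂_1 are all 1, so H_0 = Z.
  H_1: rank ker ∂_1 − rank ∂_2 = (1 − 1) − 0 = 0, and there is no ∂_2, so H_1 = 0.

As a check, the Euler characteristic is 2 − 1 = 1, which agrees with 1 − 0 = 1.
(K is a triangulation of the 1-simplex.)

H_0 ≅ Z,  H_1 = 0.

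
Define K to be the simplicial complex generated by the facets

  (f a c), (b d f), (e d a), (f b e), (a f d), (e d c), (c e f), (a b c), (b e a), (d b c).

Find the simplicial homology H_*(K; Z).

H_0 ≅ Z,  H_1 ≅ Z/2,  H_2 = 0.

Order the vertices as a < b < c < d < e < f. Listing each simplex with vertices in this order, K has dimension 2 with simplices:

  0-simplices (6): a, b, c, d, e, f
  1-simplices (15): ab, ac, ad, ae, af, bc, bd, be, bf, cd, ce, cf, de, df, ef
  2-simplices (10): abc, abe, acf, ade, adf, bcd, bdf, bef, cde, cef

so the chain groups are C_0 ≅ Z^6, C_1 ≅ Z^15, C_2 ≅ Z^10.

∂_1: C_1 → C_0 maps an edge to its endpoints' difference, ∂[p,q] = q − p. For instance
  ∂bf = f − b.
As a 6×15 matrix over Z this has rank 5, with invariant factors (1,1,1,1,1).

∂_2: C_2 → C_1 maps a triangle to the signed sum of its edges. For instance
  ∂cde = de − ce + cd,
  ∂ade = de − ae + ad.
As a 15×10 matrix over Z this has rank 10, with invariant factors (1,1,1,1,1,1,1,1,1,2).

Now H_k = ker ∂_k / im ∂_{k+1}, so:

  H_0: rank C_0 − rank ∂_1 = 6 − 5 = 1, and the invariant factors of ∂_1 are all 1, so H_0 = Z.
  H_1: rank ker ∂_1 − rank ∂_2 = (15 − 5) − 10 = 0, and ∂_2 has invariant factor 2 > 1, so H_1 = Z/2.
  H_2: rank ker ∂_2 − rank ∂_3 = (10 − 10) − 0 = 0, and there is no ∂_3, so H_2 = 0.

(K is a triangulation of the real projective plane RP^2.)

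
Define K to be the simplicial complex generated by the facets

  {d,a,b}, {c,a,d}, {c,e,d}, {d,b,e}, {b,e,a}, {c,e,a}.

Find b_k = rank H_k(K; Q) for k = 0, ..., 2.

b_0 = 1, b_1 = 0, b_2 = 1.

We work with the vertex ordering a < b < c < d < e. The simplices of K, each written with vertices in increasing order, are:

  0-simplices (5): a, b, c, d, e
  1-simplices (9): ab, ac, ad, ae, bd, be, cd, ce, de
  2-simplices (6): abd, abe, acd, ace, bde, cde

so the chain groups are C_0 ≅ Z^5, C_1 ≅ Z^9, C_2 ≅ Z^6.

∂_1: C_1 → C_0 maps an edge to its endpoints' difference, ∂[p,q] = q − p.
The resulting 5×9 matrix has rank 4, and its Smith normal form has invariant factors (1,1,1,1).

The boundary map ∂_2: C_2 → C_1 acts by ∂[p,q,r] = [q,r] − [p,r] + [p,q]. For instance
  ∂ace = ce − ae + ac,
  ∂abd = bd − ad + ab.
This gives a 9×6 integer matrix of rank 5; reducing to Smith normal form yields diagonal entries (1,1,1,1,1).

From H_k ≅ ker(∂_k) / im(∂_{k+1}) we obtain:

  H_0: rank C_0 − rank ∂_1 = 5 − 4 = 1, and the invariant factors of ∂_1 are all 1, so H_0 ≅ Z.
  H_1: rank ker ∂_1 − rank ∂_2 = (9 − 4) − 5 = 0, and the invariant factors of ∂_2 are all 1, so H_1 ≅ 0.
  H_2: rank ker ∂_2 − rank ∂_3 = (6 − 5) − 0 = 1, and there is no ∂_3, so H_2 ≅ Z.

(K is a triangulation of the 2-sphere S^2.)

Hence the Betti numbers are b_0 = 1, b_1 = 0, b_2 = 1.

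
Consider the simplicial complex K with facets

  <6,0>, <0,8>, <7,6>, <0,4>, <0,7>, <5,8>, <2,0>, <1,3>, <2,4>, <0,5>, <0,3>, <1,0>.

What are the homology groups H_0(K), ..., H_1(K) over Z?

H_0 = Z,  H_1 = Z^4.

Fix the vertex order 0 < 1 < 2 < 3 < 4 < 5 < 6 < 7 < 8 and write every simplex with vertices in increasing order. Then dim K = 1 and the simplices of K are:

  0-simplices (9): [0], [1], [2], [3], [4], [5], [6], [7], [8]
  1-simplices (12): [0,1], [0,2], [0,3], [0,4], [0,5], [0,6], [0,7], [0,8], [1,3], [2,4], [5,8], [6,7]

so the chain groups are C_0 ≅ Z^9, C_1 ≅ Z^12.

Boundary ∂_1: C_1 → C_0 maps an edge to its endpoints' difference, ∂[p,q] = q − p. For instance
  ∂[0,3] = [3] − [0].
The resulting 9×12 matrix has rank 8, and its Smith normal form has invariant factors (1,1,1,1,1,1,1,1).

Computing H_k = (kernel of ∂_k) / (image of ∂_{k+1}):

  H_0: rank C_0 − rank ∂_1 = 9 − 8 = 1, and the invariant factors of ∂_1 are all 1, so H_0 ≅ Z.
  H_1: rank ker ∂_1 − rank ∂_2 = (12 − 8) − 0 = 4, and there is no ∂_2, so H_1 ≅ Z^4.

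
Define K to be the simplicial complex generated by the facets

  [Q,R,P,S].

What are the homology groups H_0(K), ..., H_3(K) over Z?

Take the total order P < Q < R < S on the vertex set. Then K (dimension 3) consists of the simplices:

  0-simplices (4): P, Q, R, S
  1-simplices (6): PQ, PR, PS, QR, QS, RS
  2-simplices (4): PQR, PQS, PRS, QRS
  3-simplices (1): PQRS

giving chain groups C_0 ≅ Z^4, C_1 ≅ Z^6, C_2 ≅ Z^4, C_3 ≅ Z^1.

Boundary ∂_1: C_1 → C_0 maps an edge to its endpoints' difference, ∂[p,q] = q − p. For instance
  ∂QS = S − Q.
The resulting 4×6 matrix has rank 3, and its Smith normal form has invariant factors (1,1,1).

The boundary map ∂_2: C_2 → C_1 acts by ∂[p,q,r] = [q,r] − [p,r] + [p,q]. For instance
  ∂PRS = RS − PS + PR,
  ∂PQR = QR − PR + PQ.
The resulting 6×4 matrix has rank 3, and its Smith normal form has invariant factors (1,1,1).

∂_3: C_3 → C_2 sends each 3-simplex σ to the alternating sum Σ_i (−1)^i (σ with its i-th vertex removed). For instance
  ∂PQRS = QRS − PRS + PQS − PQR.
The resulting 4×1 matrix has rank 1, and its Smith normal form has invariant factors (1).

Computing H_k = (kernel of ∂_k) / (image of ∂_{k+1}):

  H_0: rank C_0 − rank ∂_1 = 4 − 3 = 1, and the invariant factors of ∂_1 are all 1, so H_0 = Z.
  H_1: rank ker ∂_1 − rank ∂_2 = (6 − 3) − 3 = 0, and the invariant factors of ∂_2 are all 1, so H_1 = 0.
  H_2: rank ker ∂_2 − rank ∂_3 = (4 − 3) − 1 = 0, and the invariant factors of ∂_3 are all 1, so H_2 = 0.
  H_3: rank ker ∂_3 − rank ∂_4 = (1 − 1) − 0 = 0, and there is no ∂_4, so H_3 = 0.

As a check, the Euler characteristic is 4 − 6 + 4 − 1 = 1, which agrees with 1 − 0 + 0 − 0 = 1.

H_0 = Z,  H_1 = 0,  H_2 = 0,  H_3 = 0.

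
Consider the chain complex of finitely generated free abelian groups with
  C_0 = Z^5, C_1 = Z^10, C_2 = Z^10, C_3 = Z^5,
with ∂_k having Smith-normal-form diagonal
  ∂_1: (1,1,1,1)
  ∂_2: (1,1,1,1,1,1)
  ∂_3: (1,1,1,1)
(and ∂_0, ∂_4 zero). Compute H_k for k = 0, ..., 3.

H_0 ≅ Z,  H_1 = 0,  H_2 = 0,  H_3 ≅ Z.

H_0: b_0 = 5 − 0 − 4 = 1; torsion from ∂_1 factors > 1: none. So H_0 ≅ Z.
H_1: b_1 = 10 − 4 − 6 = 0; torsion from ∂_2 factors > 1: none. So H_1 ≅ 0.
H_2: b_2 = 10 − 6 − 4 = 0; torsion from ∂_3 factors > 1: none. So H_2 ≅ 0.
H_3: b_3 = 5 − 4 − 0 = 1; torsion from ∂_4 factors > 1: none. So H_3 ≅ Z.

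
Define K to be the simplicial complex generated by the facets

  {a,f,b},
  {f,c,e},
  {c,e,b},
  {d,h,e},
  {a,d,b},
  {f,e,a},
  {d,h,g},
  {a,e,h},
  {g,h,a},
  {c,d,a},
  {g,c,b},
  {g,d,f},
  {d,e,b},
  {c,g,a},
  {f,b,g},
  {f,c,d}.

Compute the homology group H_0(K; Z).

K has 8 vertices, 24 edges, 16 triangles.
rank ∂_0 = 0, rank ∂_1 = 7 ⇒ b_0 = 8 − 0 − 7 = 1; all invariant factors of ∂_1 are 1 so no torsion. So H_0 ≅ Z.

H_0 ≅ Z.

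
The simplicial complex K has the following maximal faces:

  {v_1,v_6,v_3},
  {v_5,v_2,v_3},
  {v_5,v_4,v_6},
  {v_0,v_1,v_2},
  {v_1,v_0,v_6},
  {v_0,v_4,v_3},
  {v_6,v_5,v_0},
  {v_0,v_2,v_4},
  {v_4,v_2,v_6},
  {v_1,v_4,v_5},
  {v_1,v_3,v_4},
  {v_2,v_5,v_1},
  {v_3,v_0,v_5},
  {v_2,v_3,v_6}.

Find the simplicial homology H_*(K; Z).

We work with the vertex ordering v_0 < v_1 < v_2 < v_3 < v_4 < v_5 < v_6. The simplices of K, each written with vertices in increasing order, are:

  0-simplices (7): [v_0], [v_1], [v_2], [v_3], [v_4], [v_5], [v_6]
  1-simplices (21): (21 of them)
  2-simplices (14): (14 of them)

Hence C_0 ≅ Z^7, C_1 ≅ Z^21, C_2 ≅ Z^14.

Boundary ∂_1: C_1 → C_0 maps an edge to its endpoints' difference, ∂[p,q] = q − p. For instance
  ∂[v_0,v_4] = [v_4] − [v_0].
The 7×21 boundary matrix has rank 6 and Smith normal form diag(1,1,1,1,1,1).

Boundary ∂_2: C_2 → C_1 acts by ∂[p,q,r] = [q,r] − [p,r] + [p,q]. For instance
  ∂[v_2,v_3,v_5] = [v_3,v_5] − [v_2,v_5] + [v_2,v_3],
  ∂[v_0,v_2,v_4] = [v_2,v_4] − [v_0,v_4] + [v_0,v_2].
This gives a 21×14 integer matrix of rank 13; reducing to Smith normal form yields diagonal entries (1,1,1,1,1,1,1,1,1,1,1,1,1).

From H_k ≅ ker(∂_k) / im(∂_{k+1}) we obtain:

  H_0: rank C_0 − rank ∂_1 = 7 − 6 = 1, and the invariant factors of ∂_1 are all 1, so H_0 = Z.
  H_1: rank ker ∂_1 − rank ∂_2 = (21 − 6) − 13 = 2, and the invariant factors of ∂_2 are all 1, so H_1 = Z^2.
  H_2: rank ker ∂_2 − rank ∂_3 = (14 − 13) − 0 = 1, and there is no ∂_3, so H_2 = Z.

(K is a triangulation of the torus T^2.)

H_0 ≅ Z,  H_1 ≅ Z^2,  H_2 ≅ Z.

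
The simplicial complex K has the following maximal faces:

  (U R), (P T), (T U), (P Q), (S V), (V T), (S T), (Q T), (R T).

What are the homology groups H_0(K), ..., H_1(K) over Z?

We work with the vertex ordering P < Q < R < S < T < U < V. The simplices of K, each written with vertices in increasing order, are:

  0-simplices (7): P, Q, R, S, T, U, V
  1-simplices (9): PQ, PT, QT, RT, RU, ST, SV, TU, TV

so the chain groups are C_0 ≅ Z^7, C_1 ≅ Z^9.

Boundary ∂_1: C_1 → C_0 maps an edge to its endpoints' difference, ∂[p,q] = q − p.
The 7×9 boundary matrix has rank 6 and Smith normal form diag(1,1,1,1,1,1).

From H_k ≅ ker(∂_k) / im(∂_{k+1}) we obtain:

  H_0: rank C_0 − rank ∂_1 = 7 − 6 = 1, and the invariant factors of ∂_1 are all 1, so H_0 ≅ Z.
  H_1: rank ker ∂_1 − rank ∂_2 = (9 − 6) − 0 = 3, and there is no ∂_2, so H_1 ≅ Z^3.

As a check, the Euler characteristic is 7 − 9 = -2, which agrees with 1 − 3 = -2.

H_0 = Z,  H_1 = Z^3.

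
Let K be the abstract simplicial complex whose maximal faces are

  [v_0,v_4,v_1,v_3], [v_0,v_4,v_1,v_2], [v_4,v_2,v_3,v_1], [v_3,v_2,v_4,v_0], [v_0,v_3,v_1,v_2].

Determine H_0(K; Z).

H_0 ≅ Z.

K has 5 vertices, 10 edges, 10 triangles, 5 3-simplices.
rank ∂_0 = 0, rank ∂_1 = 4 ⇒ b_0 = 5 − 0 − 4 = 1; all invariant factors of ∂_1 are 1 so no torsion. So H_0 = Z.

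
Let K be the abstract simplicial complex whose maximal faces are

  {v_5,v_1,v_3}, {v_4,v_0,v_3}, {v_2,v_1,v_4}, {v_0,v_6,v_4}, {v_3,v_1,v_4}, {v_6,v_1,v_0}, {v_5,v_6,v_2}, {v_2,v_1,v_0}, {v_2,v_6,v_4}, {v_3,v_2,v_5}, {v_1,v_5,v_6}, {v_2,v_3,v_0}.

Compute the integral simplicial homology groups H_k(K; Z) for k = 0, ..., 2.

We work with the vertex ordering v_0 < v_1 < v_2 < v_3 < v_4 < v_5 < v_6. The simplices of K, each written with vertices in increasing order, are:

  0-simplices (7): [v_0], [v_1], [v_2], [v_3], [v_4], [v_5], [v_6]
  1-simplices (18): (18 of them)
  2-simplices (12): (12 of them)

so the chain groups are C_0 ≅ Z^7, C_1 ≅ Z^18, C_2 ≅ Z^12.

∂_1: C_1 → C_0 maps an edge to its endpoints' difference, ∂[p,q] = q − p. For instance
  ∂[v_5,v_6] = [v_6] − [v_5].
The resulting 7×18 matrix has rank 6, and its Smith normal form has invariant factors (1,1,1,1,1,1).

∂_2: C_2 → C_1 sends each 2-simplex [p,q,r] to [q,r] − [p,r] + [p,q]. For instance
  ∂[v_0,v_3,v_4] = [v_3,v_4] − [v_0,v_4] + [v_0,v_3],
  ∂[v_1,v_3,v_4] = [v_3,v_4] − [v_1,v_4] + [v_1,v_3].
The resulting 18×12 matrix has rank 12, and its Smith normal form has invariant factors (1,1,1,1,1,1,1,1,1,1,1,2).

Now H_k = ker ∂_k / im ∂_{k+1}, so:

  H_0: rank C_0 − rank ∂_1 = 7 − 6 = 1, and the invariant factors of ∂_1 are all 1, so H_0 ≅ Z.
  H_1: rank ker ∂_1 − rank ∂_2 = (18 − 6) − 12 = 0, and ∂_2 has invariant factor 2 > 1, so H_1 ≅ Z/2Z.
  H_2: rank ker ∂_2 − rank ∂_3 = (12 − 12) − 0 = 0, and there is no ∂_3, so H_2 ≅ 0.

As a check, the Euler characteristic is 7 − 18 + 12 = 1, which agrees with 1 − 0 + 0 = 1.

H_0 = Z,  H_1 = Z/2Z,  H_2 = 0.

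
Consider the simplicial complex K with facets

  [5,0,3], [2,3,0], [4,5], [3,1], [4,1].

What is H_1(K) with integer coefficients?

K has 6 vertices, 8 edges, 2 triangles.
rank ∂_1 = 5, rank ∂_2 = 2 ⇒ b_1 = 8 − 5 − 2 = 1; all invariant factors of ∂_2 are 1 so no torsion. So H_1 = Z.

H_1 ≅ Z.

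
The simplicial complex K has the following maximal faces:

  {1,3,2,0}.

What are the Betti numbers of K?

b_0 = 1, b_1 = 0, b_2 = 0, b_3 = 0.

Take the total order 0 < 1 < 2 < 3 on the vertex set. Then K (dimension 3) consists of the simplices:

  0-simplices (4): [0], [1], [2], [3]
  1-simplices (6): [0,1], [0,2], [0,3], [1,2], [1,3], [2,3]
  2-simplices (4): [0,1,2], [0,1,3], [0,2,3], [1,2,3]
  3-simplices (1): [0,1,2,3]

giving chain groups C_0 ≅ Z^4, C_1 ≅ Z^6, C_2 ≅ Z^4, C_3 ≅ Z^1.

∂_1: C_1 → C_0 maps an edge to its endpoints' difference, ∂[p,q] = q − p.
The resulting 4×6 matrix has rank 3, and its Smith normal form has invariant factors (1,1,1).

The boundary map ∂_2: C_2 → C_1 acts by ∂[p,q,r] = [q,r] − [p,r] + [p,q]. For instance
  ∂[0,1,3] = [1,3] − [0,3] + [0,1],
  ∂[0,2,3] = [2,3] − [0,3] + [0,2].
This gives a 6×4 integer matrix of rank 3; reducing to Smith normal form yields diagonal entries (1,1,1).

∂_3: C_3 → C_2 sends each 3-simplex σ to the alternating sum Σ_i (−1)^i (σ with its i-th vertex removed). For instance
  ∂[0,1,2,3] = [1,2,3] − [0,2,3] + [0,1,3] − [0,1,2].
The resulting 4×1 matrix has rank 1, and its Smith normal form has invariant factors (1).

From H_k ≅ ker(∂_k) / im(∂_{k+1}) we obtain:

  H_0: rank C_0 − rank ∂_1 = 4 − 3 = 1, and the invariant factors of ∂_1 are all 1, so H_0 = Z.
  H_1: rank ker ∂_1 − rank ∂_2 = (6 − 3) − 3 = 0, and the invariant factors of ∂_2 are all 1, so H_1 = 0.
  H_2: rank ker ∂_2 − rank ∂_3 = (4 − 3) − 1 = 0, and the invariant factors of ∂_3 are all 1, so H_2 = 0.
  H_3: rank ker ∂_3 − rank ∂_4 = (1 − 1) − 0 = 0, and there is no ∂_4, so H_3 = 0.

Hence the Betti numbers are b_0 = 1, b_1 = 0, b_2 = 0, b_3 = 0.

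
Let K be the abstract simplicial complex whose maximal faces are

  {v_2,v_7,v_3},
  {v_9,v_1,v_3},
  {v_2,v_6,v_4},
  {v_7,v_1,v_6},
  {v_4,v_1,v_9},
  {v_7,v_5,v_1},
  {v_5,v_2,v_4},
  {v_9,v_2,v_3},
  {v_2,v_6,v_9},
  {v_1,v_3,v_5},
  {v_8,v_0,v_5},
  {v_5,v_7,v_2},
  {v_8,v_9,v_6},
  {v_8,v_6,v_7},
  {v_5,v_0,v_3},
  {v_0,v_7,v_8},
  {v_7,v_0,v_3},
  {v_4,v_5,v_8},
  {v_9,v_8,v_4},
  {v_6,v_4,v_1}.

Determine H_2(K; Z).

K has 10 vertices, 30 edges, 20 triangles.
rank ∂_2 = 20, rank ∂_3 = 0 ⇒ b_2 = 20 − 20 − 0 = 0. So H_2 = 0.

H_2 ≅ 0.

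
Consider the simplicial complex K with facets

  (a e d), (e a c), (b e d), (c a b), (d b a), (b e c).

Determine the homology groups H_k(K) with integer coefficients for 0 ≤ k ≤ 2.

H_0 ≅ Z,  H_1 = 0,  H_2 ≅ Z.

Order the vertices as a < b < c < d < e. Listing each simplex with vertices in this order, K has dimension 2 with simplices:

  0-simplices (5): a, b, c, d, e
  1-simplices (9): ab, ac, ad, ae, bc, bd, be, ce, de
  2-simplices (6): abc, abd, ace, ade, bce, bde

Hence C_0 ≅ Z^5, C_1 ≅ Z^9, C_2 ≅ Z^6.

∂_1: C_1 → C_0 maps an edge to its endpoints' difference, ∂[p,q] = q − p.
The 5×9 boundary matrix has rank 4 and Smith normal form diag(1,1,1,1).

Boundary ∂_2: C_2 → C_1 acts by ∂[p,q,r] = [q,r] − [p,r] + [p,q]. For instance
  ∂ade = de − ae + ad,
  ∂bce = ce − be + bc.
As a 9×6 matrix over Z this has rank 5, with invariant factors (1,1,1,1,1).

Reading off H_k = ker ∂_k / im ∂_{k+1}:

  H_0: rank C_0 − rank ∂_1 = 5 − 4 = 1, and the invariant factors of ∂_1 are all 1, so H_0 ≅ Z.
  H_1: rank ker ∂_1 − rank ∂_2 = (9 − 4) − 5 = 0, and the invariant factors of ∂_2 are all 1, so H_1 ≅ 0.
  H_2: rank ker ∂_2 − rank ∂_3 = (6 − 5) − 0 = 1, and there is no ∂_3, so H_2 ≅ Z.

As a check, the Euler characteristic is 5 − 9 + 6 = 2, which agrees with 1 − 0 + 1 = 2.
(K is a triangulation of the 2-sphere S^2.)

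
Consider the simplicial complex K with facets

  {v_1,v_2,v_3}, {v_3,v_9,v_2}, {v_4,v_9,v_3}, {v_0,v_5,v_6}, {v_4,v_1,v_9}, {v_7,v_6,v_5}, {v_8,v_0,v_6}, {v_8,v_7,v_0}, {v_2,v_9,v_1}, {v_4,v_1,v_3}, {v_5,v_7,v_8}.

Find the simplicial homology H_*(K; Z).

Take the total order v_0 < v_1 < v_2 < v_3 < v_4 < v_5 < v_6 < v_7 < v_8 < v_9 on the vertex set. Then K (dimension 2) consists of the simplices:

  0-simplices (10): [v_0], [v_1], [v_2], [v_3], [v_4], [v_5], [v_6], [v_7], [v_8], [v_9]
  1-simplices (19): (19 of them)
  2-simplices (11): (11 of them)

giving chain groups C_0 ≅ Z^10, C_1 ≅ Z^19, C_2 ≅ Z^11.

∂_1: C_1 → C_0 sends each edge [p,q] (with p < q) to q − p. For instance
  ∂[v_1,v_3] = [v_3] − [v_1].
As a 10×19 matrix over Z this has rank 8, with invariant factors (1,1,1,1,1,1,1,1).

The boundary map ∂_2: C_2 → C_1 acts by ∂[p,q,r] = [q,r] − [p,r] + [p,q]. For instance
  ∂[v_2,v_3,v_9] = [v_3,v_9] − [v_2,v_9] + [v_2,v_3],
  ∂[v_3,v_4,v_9] = [v_4,v_9] − [v_3,v_9] + [v_3,v_4].
This gives a 19×11 integer matrix of rank 10; reducing to Smith normal form yields diagonal entries (1,1,1,1,1,1,1,1,1,1).

Reading off H_k = ker ∂_k / im ∂_{k+1}:

  H_0: rank C_0 − rank ∂_1 = 10 − 8 = 2, and the invariant factors of ∂_1 are all 1, so H_0 = Z^2.
  H_1: rank ker ∂_1 − rank ∂_2 = (19 − 8) − 10 = 1, and the invariant factors of ∂_2 are all 1, so H_1 = Z.
  H_2: rank ker ∂_2 − rank ∂_3 = (11 − 10) − 0 = 1, and there is no ∂_3, so H_2 = Z.

(K is a triangulation of the disjoint union of the Möbius band and the 2-sphere S^2.)

H_0 = Z^2,  H_1 = Z,  H_2 = Z.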